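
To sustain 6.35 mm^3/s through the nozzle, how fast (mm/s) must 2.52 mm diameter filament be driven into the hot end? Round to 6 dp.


A = pi*(2.52/2)^2 = 4.987592
v = 6.35 / 4.987592 = 1.273159 mm/s


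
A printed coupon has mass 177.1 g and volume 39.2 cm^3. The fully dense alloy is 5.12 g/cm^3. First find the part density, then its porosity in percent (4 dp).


rho_part = 177.1 / 39.2 = 4.51785714 g/cm^3
Porosity = (1 - 4.51785714/5.12)*100 = 11.7606 %


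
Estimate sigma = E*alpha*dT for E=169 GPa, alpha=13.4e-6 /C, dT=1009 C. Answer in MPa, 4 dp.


sigma = 169*1000 * 13.4e-6 * 1009 = 2284.9814 MPa


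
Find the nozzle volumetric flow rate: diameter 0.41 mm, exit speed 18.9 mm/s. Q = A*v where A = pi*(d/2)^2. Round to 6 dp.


A = pi*(0.41/2)^2 = 0.13202543 mm^2
Q = 0.13202543 * 18.9 = 2.495281 mm^3/s


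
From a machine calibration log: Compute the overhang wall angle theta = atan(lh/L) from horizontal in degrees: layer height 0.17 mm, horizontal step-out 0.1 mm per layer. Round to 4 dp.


angle = atan(0.17/0.1) = 59.5345 degrees


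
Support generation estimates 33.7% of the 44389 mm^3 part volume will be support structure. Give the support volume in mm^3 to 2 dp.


V_support = 44389 * 0.337 = 14959.09 mm^3


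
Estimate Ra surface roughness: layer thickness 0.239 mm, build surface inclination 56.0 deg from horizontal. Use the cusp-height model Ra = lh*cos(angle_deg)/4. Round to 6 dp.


Ra = 0.239 * cos(56.0) / 4 = 0.033412 mm


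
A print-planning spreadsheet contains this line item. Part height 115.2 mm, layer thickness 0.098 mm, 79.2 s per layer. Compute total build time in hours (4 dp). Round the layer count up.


Layers = ceil(115.2/0.098) = 1176
t = 1176 * 79.2 / 3600 = 25.872 hrs


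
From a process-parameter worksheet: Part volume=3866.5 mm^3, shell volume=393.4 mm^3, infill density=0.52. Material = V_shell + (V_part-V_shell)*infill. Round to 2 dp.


V_infill = (3866.5 - 393.4) * 0.52 = 1806.01
V_total = 393.4 + 1806.01 = 2199.41 mm^3


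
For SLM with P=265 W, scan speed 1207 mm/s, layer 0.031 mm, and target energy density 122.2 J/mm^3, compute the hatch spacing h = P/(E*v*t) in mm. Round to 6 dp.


h = 265 / (122.2*1207*0.031) = 0.057957 mm


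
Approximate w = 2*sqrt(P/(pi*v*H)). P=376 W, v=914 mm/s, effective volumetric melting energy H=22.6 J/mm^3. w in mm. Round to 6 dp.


w = 2*sqrt(376/(pi*914*22.6)) = 0.152238 mm


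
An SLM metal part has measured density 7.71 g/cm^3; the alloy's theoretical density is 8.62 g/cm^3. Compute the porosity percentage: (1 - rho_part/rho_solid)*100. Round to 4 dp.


Porosity = (1-7.71/8.62)*100 = 10.5568 %


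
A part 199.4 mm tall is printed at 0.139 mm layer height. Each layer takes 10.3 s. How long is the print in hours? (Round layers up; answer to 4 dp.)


Layers = ceil(199.4/0.139) = 1435
t = 1435 * 10.3 / 3600 = 4.1057 hrs


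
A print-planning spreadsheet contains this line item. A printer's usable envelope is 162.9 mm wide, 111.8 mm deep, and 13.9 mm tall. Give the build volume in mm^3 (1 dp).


V = 162.9 * 111.8 * 13.9 = 253149.9 mm^3


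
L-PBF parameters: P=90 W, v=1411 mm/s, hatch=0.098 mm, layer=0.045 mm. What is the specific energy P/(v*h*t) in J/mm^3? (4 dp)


Build rate = 1411 * 0.098 * 0.045 = 6.22251 mm^3/s
SE = 90 / 6.22251 = 14.4636 J/mm^3


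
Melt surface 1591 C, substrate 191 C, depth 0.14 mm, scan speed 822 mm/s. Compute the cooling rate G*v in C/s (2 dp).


G = (1591-191)/0.14 = 10000.0 C/mm
CR = 10000.0 * 822 = 8220000.0 C/s


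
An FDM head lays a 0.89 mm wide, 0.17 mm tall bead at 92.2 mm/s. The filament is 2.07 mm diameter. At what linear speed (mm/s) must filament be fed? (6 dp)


Q = 0.89 * 0.17 * 92.2 = 13.94986 mm^3/s
A_fil = pi*(2.07/2)^2 = 3.36535259 mm^2
v_feed = 13.94986 / 3.36535259 = 4.145141 mm/s


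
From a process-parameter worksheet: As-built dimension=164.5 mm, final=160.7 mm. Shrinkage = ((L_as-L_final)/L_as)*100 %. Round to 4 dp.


Shrinkage = ((164.5-160.7)/164.5)*100 = 2.31 %


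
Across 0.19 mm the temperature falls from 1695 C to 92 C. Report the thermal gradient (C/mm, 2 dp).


G = (1695-92)/0.19 = 8436.84 C/mm


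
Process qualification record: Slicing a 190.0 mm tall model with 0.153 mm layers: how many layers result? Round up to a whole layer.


Layers = ceil(190.0/0.153) = 1242


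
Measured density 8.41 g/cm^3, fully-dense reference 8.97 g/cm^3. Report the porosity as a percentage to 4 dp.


Porosity = (1-8.41/8.97)*100 = 6.243 %


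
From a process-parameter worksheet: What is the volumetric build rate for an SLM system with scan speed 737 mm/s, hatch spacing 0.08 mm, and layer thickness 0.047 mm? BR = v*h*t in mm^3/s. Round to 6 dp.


Rate = 737 * 0.08 * 0.047 = 2.77112 mm^3/s


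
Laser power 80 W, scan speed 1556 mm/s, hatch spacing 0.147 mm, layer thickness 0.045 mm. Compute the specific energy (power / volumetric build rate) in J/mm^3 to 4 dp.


Build rate = 1556 * 0.147 * 0.045 = 10.29294 mm^3/s
SE = 80 / 10.29294 = 7.7723 J/mm^3


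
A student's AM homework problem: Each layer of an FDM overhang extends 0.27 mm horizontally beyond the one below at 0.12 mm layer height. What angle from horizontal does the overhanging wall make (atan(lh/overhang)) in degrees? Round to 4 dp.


angle = atan(0.12/0.27) = 23.9625 degrees


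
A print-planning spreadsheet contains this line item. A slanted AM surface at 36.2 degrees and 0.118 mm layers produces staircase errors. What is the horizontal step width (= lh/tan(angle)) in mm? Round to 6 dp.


step = 0.118 / tan(36.2) = 0.161227 mm


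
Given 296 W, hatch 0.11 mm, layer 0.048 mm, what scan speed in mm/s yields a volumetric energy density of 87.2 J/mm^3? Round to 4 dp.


v = 296 / (87.2*0.11*0.048) = 642.8969 mm/s


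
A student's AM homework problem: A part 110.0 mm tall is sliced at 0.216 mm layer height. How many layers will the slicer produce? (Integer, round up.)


Layers = ceil(110.0/0.216) = 510


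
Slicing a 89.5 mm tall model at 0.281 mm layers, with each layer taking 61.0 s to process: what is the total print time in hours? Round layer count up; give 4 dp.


Layers = ceil(89.5/0.281) = 319
t = 319 * 61.0 / 3600 = 5.4053 hrs


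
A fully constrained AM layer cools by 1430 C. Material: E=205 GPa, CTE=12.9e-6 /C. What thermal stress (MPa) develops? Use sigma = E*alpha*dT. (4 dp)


sigma = 205*1000 * 12.9e-6 * 1430 = 3781.635 MPa


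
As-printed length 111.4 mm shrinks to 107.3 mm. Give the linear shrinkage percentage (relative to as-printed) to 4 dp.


Shrinkage = ((111.4-107.3)/111.4)*100 = 3.6804 %


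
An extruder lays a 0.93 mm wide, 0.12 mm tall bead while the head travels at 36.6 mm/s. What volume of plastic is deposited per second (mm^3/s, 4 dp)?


Rate = 0.93 * 0.12 * 36.6 = 4.0846 mm^3/s


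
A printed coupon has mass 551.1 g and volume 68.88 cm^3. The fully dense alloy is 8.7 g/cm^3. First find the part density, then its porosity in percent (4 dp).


rho_part = 551.1 / 68.88 = 8.00087108 g/cm^3
Porosity = (1 - 8.00087108/8.7)*100 = 8.036 %


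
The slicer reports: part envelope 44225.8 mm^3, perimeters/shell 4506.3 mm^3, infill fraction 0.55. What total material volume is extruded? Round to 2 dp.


V_infill = (44225.8 - 4506.3) * 0.55 = 21845.73
V_total = 4506.3 + 21845.73 = 26352.03 mm^3


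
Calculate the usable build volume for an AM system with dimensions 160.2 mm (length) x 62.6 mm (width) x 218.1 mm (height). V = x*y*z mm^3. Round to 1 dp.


V = 160.2 * 62.6 * 218.1 = 2187220.2 mm^3


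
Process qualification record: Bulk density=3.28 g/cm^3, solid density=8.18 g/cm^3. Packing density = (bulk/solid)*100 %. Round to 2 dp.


Packing = (3.28/8.18)*100 = 40.1 %


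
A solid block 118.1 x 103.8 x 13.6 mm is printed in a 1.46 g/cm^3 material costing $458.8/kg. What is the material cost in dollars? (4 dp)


V = 118.1 * 103.8 * 13.6 = 166719.408 mm^3 = 166.719408 cm^3
Mass = 166.719408 * 1.46 / 1000 = 0.24341034 kg
Cost = 0.24341034 * 458.8 = 111.6767 $


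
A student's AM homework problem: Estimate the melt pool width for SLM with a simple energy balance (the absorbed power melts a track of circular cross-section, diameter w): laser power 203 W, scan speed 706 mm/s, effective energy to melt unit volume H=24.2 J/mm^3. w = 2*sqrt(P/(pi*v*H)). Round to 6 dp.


w = 2*sqrt(203/(pi*706*24.2)) = 0.122997 mm


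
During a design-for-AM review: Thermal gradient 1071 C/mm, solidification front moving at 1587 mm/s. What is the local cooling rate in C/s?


CR = 1071 * 1587 = 1699677 C/s


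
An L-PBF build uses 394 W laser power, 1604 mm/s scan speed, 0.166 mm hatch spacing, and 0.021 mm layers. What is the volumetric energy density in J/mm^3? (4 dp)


E = 394 / (1604*0.166*0.021) = 70.4635 J/mm^3


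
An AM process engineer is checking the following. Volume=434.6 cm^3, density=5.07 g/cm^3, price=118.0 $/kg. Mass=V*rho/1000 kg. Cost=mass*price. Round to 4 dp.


Mass = 434.6*5.07/1000 = 2.203422 kg
Cost = 2.203422 * 118.0 = 260.0038 $


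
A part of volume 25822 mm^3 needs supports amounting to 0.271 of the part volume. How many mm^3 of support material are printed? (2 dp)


V_support = 25822 * 0.271 = 6997.76 mm^3


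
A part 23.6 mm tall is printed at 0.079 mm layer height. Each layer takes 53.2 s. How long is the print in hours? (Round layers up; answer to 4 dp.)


Layers = ceil(23.6/0.079) = 299
t = 299 * 53.2 / 3600 = 4.4186 hrs


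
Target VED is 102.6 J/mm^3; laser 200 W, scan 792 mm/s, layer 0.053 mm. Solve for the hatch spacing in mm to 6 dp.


h = 200 / (102.6*792*0.053) = 0.046439 mm


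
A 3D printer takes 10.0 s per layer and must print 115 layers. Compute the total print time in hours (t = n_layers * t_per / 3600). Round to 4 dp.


t = 115 * 10.0 / 3600 = 0.3194 hrs


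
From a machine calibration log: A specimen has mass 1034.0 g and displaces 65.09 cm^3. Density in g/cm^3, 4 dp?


rho = 1034.0 / 65.09 = 15.8857 g/cm^3


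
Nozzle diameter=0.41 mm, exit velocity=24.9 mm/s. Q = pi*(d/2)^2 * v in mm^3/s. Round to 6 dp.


A = pi*(0.41/2)^2 = 0.13202543 mm^2
Q = 0.13202543 * 24.9 = 3.287433 mm^3/s


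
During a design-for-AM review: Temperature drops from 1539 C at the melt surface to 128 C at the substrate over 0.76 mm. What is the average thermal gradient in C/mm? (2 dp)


G = (1539-128)/0.76 = 1856.58 C/mm


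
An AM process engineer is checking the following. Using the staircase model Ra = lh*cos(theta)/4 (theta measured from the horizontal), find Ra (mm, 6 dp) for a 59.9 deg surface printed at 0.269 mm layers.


Ra = 0.269 * cos(59.9) / 4 = 0.033727 mm


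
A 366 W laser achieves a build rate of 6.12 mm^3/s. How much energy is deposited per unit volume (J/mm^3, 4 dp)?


SE = 366 / 6.12 = 59.8039 J/mm^3


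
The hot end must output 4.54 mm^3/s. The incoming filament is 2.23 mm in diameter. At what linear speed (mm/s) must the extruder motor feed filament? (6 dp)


A = pi*(2.23/2)^2 = 3.905707
v = 4.54 / 3.905707 = 1.162402 mm/s


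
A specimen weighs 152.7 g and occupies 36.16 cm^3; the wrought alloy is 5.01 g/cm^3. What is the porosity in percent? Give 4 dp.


rho_part = 152.7 / 36.16 = 4.22289823 g/cm^3
Porosity = (1 - 4.22289823/5.01)*100 = 15.7106 %


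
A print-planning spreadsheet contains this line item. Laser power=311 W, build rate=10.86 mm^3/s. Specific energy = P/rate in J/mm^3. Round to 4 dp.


SE = 311 / 10.86 = 28.6372 J/mm^3


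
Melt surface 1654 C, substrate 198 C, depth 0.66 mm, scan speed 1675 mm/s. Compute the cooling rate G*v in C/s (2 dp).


G = (1654-198)/0.66 = 2206.06060606 C/mm
CR = 2206.06060606 * 1675 = 3695151.52 C/s


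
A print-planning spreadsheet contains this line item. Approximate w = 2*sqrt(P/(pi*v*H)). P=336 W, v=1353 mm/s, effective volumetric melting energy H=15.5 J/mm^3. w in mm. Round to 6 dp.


w = 2*sqrt(336/(pi*1353*15.5)) = 0.142827 mm


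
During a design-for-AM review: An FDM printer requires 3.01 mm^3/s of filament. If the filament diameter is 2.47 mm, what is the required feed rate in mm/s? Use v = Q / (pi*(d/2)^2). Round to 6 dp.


A = pi*(2.47/2)^2 = 4.791636
v = 3.01 / 4.791636 = 0.628178 mm/s


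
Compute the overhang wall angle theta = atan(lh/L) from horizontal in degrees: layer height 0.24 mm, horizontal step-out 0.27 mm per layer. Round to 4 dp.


angle = atan(0.24/0.27) = 41.6335 degrees


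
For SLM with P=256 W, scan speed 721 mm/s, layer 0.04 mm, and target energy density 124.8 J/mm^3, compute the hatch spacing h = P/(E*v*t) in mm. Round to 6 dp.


h = 256 / (124.8*721*0.04) = 0.071126 mm


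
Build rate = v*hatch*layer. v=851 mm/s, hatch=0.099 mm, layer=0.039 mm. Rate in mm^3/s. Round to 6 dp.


Rate = 851 * 0.099 * 0.039 = 3.285711 mm^3/s


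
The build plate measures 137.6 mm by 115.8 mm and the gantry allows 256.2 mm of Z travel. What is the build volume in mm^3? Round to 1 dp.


V = 137.6 * 115.8 * 256.2 = 4082311.3 mm^3


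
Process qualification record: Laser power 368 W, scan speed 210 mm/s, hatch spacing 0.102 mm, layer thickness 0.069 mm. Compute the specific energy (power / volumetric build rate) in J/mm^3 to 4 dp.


Build rate = 210 * 0.102 * 0.069 = 1.47798 mm^3/s
SE = 368 / 1.47798 = 248.9885 J/mm^3


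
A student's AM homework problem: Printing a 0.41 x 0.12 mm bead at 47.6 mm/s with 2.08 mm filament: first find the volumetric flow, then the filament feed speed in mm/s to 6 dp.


Q = 0.41 * 0.12 * 47.6 = 2.34192 mm^3/s
A_fil = pi*(2.08/2)^2 = 3.39794661 mm^2
v_feed = 2.34192 / 3.39794661 = 0.689216 mm/s


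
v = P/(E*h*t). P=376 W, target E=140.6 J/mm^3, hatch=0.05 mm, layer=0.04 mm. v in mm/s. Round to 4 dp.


v = 376 / (140.6*0.05*0.04) = 1337.1266 mm/s


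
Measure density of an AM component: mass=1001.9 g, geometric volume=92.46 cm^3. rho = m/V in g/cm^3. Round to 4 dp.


rho = 1001.9 / 92.46 = 10.836 g/cm^3


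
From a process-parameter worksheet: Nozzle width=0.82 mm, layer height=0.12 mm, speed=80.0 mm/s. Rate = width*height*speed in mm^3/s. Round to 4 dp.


Rate = 0.82 * 0.12 * 80.0 = 7.872 mm^3/s


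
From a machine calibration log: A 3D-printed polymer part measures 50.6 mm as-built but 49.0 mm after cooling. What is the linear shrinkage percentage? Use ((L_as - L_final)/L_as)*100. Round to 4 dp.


Shrinkage = ((50.6-49.0)/50.6)*100 = 3.1621 %


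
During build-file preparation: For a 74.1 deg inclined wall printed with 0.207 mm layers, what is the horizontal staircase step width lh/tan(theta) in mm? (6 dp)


step = 0.207 / tan(74.1) = 0.058966 mm


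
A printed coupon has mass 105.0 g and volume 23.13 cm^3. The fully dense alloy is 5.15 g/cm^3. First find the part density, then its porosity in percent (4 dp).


rho_part = 105.0 / 23.13 = 4.53955901 g/cm^3
Porosity = (1 - 4.53955901/5.15)*100 = 11.8532 %


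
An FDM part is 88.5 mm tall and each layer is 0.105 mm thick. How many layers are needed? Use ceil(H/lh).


Layers = ceil(88.5/0.105) = 843


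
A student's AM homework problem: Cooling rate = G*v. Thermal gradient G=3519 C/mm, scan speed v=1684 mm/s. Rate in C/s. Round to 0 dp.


CR = 3519 * 1684 = 5925996 C/s


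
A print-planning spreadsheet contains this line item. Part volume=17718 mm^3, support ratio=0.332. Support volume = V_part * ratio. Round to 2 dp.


V_support = 17718 * 0.332 = 5882.38 mm^3


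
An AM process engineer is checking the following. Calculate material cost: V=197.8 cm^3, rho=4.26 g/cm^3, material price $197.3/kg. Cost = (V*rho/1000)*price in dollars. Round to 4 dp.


Mass = 197.8*4.26/1000 = 0.842628 kg
Cost = 0.842628 * 197.3 = 166.2505 $


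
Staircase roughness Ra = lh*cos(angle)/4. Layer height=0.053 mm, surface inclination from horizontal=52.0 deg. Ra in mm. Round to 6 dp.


Ra = 0.053 * cos(52.0) / 4 = 0.008158 mm


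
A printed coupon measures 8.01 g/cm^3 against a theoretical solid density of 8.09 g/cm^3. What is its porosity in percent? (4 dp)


Porosity = (1-8.01/8.09)*100 = 0.9889 %


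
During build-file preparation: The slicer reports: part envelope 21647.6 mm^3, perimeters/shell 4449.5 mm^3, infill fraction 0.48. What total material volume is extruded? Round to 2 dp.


V_infill = (21647.6 - 4449.5) * 0.48 = 8255.09
V_total = 4449.5 + 8255.09 = 12704.59 mm^3


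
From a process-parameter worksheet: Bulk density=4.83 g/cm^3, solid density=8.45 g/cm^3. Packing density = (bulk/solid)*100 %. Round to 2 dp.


Packing = (4.83/8.45)*100 = 57.16 %


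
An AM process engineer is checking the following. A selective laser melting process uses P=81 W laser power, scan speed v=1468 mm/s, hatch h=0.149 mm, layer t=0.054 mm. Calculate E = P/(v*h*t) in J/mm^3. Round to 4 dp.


E = 81 / (1468*0.149*0.054) = 6.8577 J/mm^3


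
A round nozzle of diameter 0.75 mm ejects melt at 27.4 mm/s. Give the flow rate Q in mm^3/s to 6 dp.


A = pi*(0.75/2)^2 = 0.44178647 mm^2
Q = 0.44178647 * 27.4 = 12.104949 mm^3/s


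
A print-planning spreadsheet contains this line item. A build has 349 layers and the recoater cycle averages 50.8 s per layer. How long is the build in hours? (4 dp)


t = 349 * 50.8 / 3600 = 4.9248 hrs


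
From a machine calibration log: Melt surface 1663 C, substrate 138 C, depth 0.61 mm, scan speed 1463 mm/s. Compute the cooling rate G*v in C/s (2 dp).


G = (1663-138)/0.61 = 2500.0 C/mm
CR = 2500.0 * 1463 = 3657500.0 C/s


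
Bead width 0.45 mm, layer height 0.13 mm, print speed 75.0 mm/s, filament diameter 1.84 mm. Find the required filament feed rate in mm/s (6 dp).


Q = 0.45 * 0.13 * 75.0 = 4.3875 mm^3/s
A_fil = pi*(1.84/2)^2 = 2.65904402 mm^2
v_feed = 4.3875 / 2.65904402 = 1.650029 mm/s


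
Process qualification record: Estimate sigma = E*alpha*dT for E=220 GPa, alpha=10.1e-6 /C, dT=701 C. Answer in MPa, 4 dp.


sigma = 220*1000 * 10.1e-6 * 701 = 1557.622 MPa


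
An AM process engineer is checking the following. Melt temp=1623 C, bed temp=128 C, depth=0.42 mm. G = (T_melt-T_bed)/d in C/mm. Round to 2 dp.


G = (1623-128)/0.42 = 3559.52 C/mm


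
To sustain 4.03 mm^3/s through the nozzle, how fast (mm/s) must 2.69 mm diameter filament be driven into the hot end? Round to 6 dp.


A = pi*(2.69/2)^2 = 5.68322
v = 4.03 / 5.68322 = 0.709105 mm/s


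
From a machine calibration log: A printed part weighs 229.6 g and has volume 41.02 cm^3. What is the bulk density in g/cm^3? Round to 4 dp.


rho = 229.6 / 41.02 = 5.5973 g/cm^3


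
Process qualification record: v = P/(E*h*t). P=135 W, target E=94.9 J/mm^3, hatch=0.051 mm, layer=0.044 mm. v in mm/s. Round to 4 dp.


v = 135 / (94.9*0.051*0.044) = 633.935 mm/s


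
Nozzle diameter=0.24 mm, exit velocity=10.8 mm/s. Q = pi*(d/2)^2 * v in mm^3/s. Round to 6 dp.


A = pi*(0.24/2)^2 = 0.04523893 mm^2
Q = 0.04523893 * 10.8 = 0.48858 mm^3/s


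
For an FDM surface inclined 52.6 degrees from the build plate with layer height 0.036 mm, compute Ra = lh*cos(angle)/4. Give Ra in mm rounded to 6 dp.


Ra = 0.036 * cos(52.6) / 4 = 0.005466 mm


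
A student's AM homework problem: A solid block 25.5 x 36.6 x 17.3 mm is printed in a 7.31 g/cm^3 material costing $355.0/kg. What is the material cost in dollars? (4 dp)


V = 25.5 * 36.6 * 17.3 = 16146.09 mm^3 = 16.14609 cm^3
Mass = 16.14609 * 7.31 / 1000 = 0.11802792 kg
Cost = 0.11802792 * 355.0 = 41.8999 $


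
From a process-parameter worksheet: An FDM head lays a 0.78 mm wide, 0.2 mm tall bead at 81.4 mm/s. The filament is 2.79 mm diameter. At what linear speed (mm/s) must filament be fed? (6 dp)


Q = 0.78 * 0.2 * 81.4 = 12.6984 mm^3/s
A_fil = pi*(2.79/2)^2 = 6.11361784 mm^2
v_feed = 12.6984 / 6.11361784 = 2.077068 mm/s


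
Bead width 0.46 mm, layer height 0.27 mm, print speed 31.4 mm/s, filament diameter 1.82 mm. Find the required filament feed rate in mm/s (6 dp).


Q = 0.46 * 0.27 * 31.4 = 3.89988 mm^3/s
A_fil = pi*(1.82/2)^2 = 2.60155288 mm^2
v_feed = 3.89988 / 2.60155288 = 1.499059 mm/s


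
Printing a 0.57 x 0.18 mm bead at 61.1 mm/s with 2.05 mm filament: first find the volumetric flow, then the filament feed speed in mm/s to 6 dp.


Q = 0.57 * 0.18 * 61.1 = 6.26886 mm^3/s
A_fil = pi*(2.05/2)^2 = 3.30063578 mm^2
v_feed = 6.26886 / 3.30063578 = 1.899289 mm/s


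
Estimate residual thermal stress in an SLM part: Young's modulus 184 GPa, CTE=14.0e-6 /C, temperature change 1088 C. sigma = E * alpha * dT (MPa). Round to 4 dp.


sigma = 184*1000 * 14.0e-6 * 1088 = 2802.688 MPa


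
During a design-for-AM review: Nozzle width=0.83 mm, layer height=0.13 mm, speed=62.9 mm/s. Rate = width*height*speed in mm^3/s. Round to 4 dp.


Rate = 0.83 * 0.13 * 62.9 = 6.7869 mm^3/s


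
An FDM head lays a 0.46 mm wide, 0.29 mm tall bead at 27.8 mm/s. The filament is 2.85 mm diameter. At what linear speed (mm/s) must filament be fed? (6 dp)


Q = 0.46 * 0.29 * 27.8 = 3.70852 mm^3/s
A_fil = pi*(2.85/2)^2 = 6.37939658 mm^2
v_feed = 3.70852 / 6.37939658 = 0.581328 mm/s


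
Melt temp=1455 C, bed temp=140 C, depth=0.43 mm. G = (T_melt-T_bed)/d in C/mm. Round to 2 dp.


G = (1455-140)/0.43 = 3058.14 C/mm


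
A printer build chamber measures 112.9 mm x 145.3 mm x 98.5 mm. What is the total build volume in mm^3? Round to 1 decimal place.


V = 112.9 * 145.3 * 98.5 = 1615830.4 mm^3


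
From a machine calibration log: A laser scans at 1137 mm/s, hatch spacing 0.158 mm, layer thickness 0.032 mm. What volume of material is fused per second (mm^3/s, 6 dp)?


Rate = 1137 * 0.158 * 0.032 = 5.748672 mm^3/s


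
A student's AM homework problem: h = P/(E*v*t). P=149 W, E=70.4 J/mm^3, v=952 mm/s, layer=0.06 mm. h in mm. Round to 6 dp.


h = 149 / (70.4*952*0.06) = 0.037053 mm


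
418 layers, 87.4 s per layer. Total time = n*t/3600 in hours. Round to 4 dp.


t = 418 * 87.4 / 3600 = 10.1481 hrs


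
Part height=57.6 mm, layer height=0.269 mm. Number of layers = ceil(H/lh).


Layers = ceil(57.6/0.269) = 215


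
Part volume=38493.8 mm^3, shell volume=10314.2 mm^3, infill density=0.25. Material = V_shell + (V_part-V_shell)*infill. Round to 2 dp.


V_infill = (38493.8 - 10314.2) * 0.25 = 7044.9
V_total = 10314.2 + 7044.9 = 17359.1 mm^3


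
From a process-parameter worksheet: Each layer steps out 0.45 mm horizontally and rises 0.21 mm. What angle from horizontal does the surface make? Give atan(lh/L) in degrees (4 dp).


angle = atan(0.21/0.45) = 25.0169 degrees


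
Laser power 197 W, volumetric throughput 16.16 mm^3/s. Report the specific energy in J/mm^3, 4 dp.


SE = 197 / 16.16 = 12.1906 J/mm^3


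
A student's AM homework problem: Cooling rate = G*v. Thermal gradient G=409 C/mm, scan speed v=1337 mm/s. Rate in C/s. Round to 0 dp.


CR = 409 * 1337 = 546833 C/s


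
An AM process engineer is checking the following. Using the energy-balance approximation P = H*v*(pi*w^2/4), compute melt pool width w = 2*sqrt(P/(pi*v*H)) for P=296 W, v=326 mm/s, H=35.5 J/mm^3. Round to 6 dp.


w = 2*sqrt(296/(pi*326*35.5)) = 0.180459 mm


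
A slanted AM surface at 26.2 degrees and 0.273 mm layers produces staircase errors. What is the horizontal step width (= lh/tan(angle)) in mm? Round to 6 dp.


step = 0.273 / tan(26.2) = 0.554809 mm


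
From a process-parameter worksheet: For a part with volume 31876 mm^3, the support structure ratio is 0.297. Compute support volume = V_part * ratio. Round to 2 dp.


V_support = 31876 * 0.297 = 9467.17 mm^3


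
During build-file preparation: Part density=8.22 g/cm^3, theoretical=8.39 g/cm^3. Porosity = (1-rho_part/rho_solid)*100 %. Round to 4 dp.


Porosity = (1-8.22/8.39)*100 = 2.0262 %


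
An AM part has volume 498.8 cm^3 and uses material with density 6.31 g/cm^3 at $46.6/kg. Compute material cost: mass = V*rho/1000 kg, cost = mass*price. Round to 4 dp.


Mass = 498.8*6.31/1000 = 3.147428 kg
Cost = 3.147428 * 46.6 = 146.6701 $


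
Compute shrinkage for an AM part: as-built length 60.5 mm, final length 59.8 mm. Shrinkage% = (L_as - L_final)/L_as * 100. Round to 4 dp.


Shrinkage = ((60.5-59.8)/60.5)*100 = 1.157 %


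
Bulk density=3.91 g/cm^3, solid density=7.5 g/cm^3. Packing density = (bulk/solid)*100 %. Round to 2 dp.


Packing = (3.91/7.5)*100 = 52.13 %


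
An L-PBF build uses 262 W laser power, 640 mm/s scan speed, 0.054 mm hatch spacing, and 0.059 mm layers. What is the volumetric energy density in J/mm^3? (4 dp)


E = 262 / (640*0.054*0.059) = 128.4918 J/mm^3


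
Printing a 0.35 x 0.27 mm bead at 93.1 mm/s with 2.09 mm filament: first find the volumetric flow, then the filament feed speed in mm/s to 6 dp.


Q = 0.35 * 0.27 * 93.1 = 8.79795 mm^3/s
A_fil = pi*(2.09/2)^2 = 3.43069772 mm^2
v_feed = 8.79795 / 3.43069772 = 2.564478 mm/s


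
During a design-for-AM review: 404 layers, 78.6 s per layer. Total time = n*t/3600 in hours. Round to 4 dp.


t = 404 * 78.6 / 3600 = 8.8207 hrs


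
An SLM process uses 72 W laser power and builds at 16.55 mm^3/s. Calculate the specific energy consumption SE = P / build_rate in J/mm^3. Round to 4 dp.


SE = 72 / 16.55 = 4.3505 J/mm^3


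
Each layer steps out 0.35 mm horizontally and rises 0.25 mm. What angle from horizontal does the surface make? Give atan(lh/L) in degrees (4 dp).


angle = atan(0.25/0.35) = 35.5377 degrees


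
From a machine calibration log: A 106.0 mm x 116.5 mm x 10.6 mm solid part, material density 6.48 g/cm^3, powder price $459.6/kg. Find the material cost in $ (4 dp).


V = 106.0 * 116.5 * 10.6 = 130899.4 mm^3 = 130.8994 cm^3
Mass = 130.8994 * 6.48 / 1000 = 0.84822811 kg
Cost = 0.84822811 * 459.6 = 389.8456 $


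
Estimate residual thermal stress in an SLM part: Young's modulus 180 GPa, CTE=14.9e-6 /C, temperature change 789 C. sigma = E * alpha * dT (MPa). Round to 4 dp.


sigma = 180*1000 * 14.9e-6 * 789 = 2116.098 MPa


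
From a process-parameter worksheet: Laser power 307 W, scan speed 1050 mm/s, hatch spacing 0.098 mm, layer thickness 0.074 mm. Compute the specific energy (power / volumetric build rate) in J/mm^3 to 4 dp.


Build rate = 1050 * 0.098 * 0.074 = 7.6146 mm^3/s
SE = 307 / 7.6146 = 40.3173 J/mm^3


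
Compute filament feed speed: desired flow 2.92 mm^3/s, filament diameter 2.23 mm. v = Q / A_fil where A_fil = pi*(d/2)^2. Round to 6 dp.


A = pi*(2.23/2)^2 = 3.905707
v = 2.92 / 3.905707 = 0.747624 mm/s


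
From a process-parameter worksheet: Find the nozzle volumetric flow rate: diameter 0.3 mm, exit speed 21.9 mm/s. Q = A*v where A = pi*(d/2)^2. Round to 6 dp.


A = pi*(0.3/2)^2 = 0.07068583 mm^2
Q = 0.07068583 * 21.9 = 1.54802 mm^3/s


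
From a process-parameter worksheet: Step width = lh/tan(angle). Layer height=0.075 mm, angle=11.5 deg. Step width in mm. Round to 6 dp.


step = 0.075 / tan(11.5) = 0.368637 mm


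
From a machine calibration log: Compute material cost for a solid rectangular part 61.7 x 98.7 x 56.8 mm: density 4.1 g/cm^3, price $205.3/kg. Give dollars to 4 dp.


V = 61.7 * 98.7 * 56.8 = 345900.072 mm^3 = 345.900072 cm^3
Mass = 345.900072 * 4.1 / 1000 = 1.4181903 kg
Cost = 1.4181903 * 205.3 = 291.1545 $


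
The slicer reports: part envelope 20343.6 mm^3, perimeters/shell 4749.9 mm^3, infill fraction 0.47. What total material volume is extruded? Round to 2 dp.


V_infill = (20343.6 - 4749.9) * 0.47 = 7329.04
V_total = 4749.9 + 7329.04 = 12078.94 mm^3


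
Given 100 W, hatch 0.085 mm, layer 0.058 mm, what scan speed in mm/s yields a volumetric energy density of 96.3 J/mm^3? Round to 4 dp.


v = 100 / (96.3*0.085*0.058) = 210.6332 mm/s


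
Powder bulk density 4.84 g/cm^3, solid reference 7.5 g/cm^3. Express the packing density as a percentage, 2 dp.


Packing = (4.84/7.5)*100 = 64.53 %


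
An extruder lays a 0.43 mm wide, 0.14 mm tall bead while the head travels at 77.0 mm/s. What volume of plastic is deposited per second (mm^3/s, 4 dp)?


Rate = 0.43 * 0.14 * 77.0 = 4.6354 mm^3/s


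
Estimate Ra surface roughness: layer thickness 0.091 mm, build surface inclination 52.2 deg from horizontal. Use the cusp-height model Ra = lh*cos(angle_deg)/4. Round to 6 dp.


Ra = 0.091 * cos(52.2) / 4 = 0.013944 mm


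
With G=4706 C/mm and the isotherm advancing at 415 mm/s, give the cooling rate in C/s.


CR = 4706 * 415 = 1952990 C/s


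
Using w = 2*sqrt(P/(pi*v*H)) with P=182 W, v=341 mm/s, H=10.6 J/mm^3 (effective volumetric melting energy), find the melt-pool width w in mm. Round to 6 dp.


w = 2*sqrt(182/(pi*341*10.6)) = 0.253198 mm


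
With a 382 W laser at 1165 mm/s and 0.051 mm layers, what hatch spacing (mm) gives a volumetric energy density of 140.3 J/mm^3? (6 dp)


h = 382 / (140.3*1165*0.051) = 0.045826 mm


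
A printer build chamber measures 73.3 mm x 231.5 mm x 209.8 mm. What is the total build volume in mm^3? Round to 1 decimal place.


V = 73.3 * 231.5 * 209.8 = 3560085.7 mm^3


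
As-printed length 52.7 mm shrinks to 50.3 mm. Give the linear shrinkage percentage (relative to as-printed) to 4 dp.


Shrinkage = ((52.7-50.3)/52.7)*100 = 4.5541 %


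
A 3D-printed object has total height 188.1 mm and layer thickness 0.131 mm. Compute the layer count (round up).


Layers = ceil(188.1/0.131) = 1436


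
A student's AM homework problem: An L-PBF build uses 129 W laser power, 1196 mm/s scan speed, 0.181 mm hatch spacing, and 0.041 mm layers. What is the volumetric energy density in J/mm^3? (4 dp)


E = 129 / (1196*0.181*0.041) = 14.5344 J/mm^3


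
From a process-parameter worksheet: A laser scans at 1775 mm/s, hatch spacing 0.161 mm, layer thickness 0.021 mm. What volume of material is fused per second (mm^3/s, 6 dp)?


Rate = 1775 * 0.161 * 0.021 = 6.001275 mm^3/s


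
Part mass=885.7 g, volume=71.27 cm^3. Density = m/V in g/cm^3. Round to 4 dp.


rho = 885.7 / 71.27 = 12.4274 g/cm^3


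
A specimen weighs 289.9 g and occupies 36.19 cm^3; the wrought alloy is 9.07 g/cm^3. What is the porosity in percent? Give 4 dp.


rho_part = 289.9 / 36.19 = 8.01050014 g/cm^3
Porosity = (1 - 8.01050014/9.07)*100 = 11.6814 %


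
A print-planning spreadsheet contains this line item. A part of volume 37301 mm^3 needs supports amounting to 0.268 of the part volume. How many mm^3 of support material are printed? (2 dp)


V_support = 37301 * 0.268 = 9996.67 mm^3


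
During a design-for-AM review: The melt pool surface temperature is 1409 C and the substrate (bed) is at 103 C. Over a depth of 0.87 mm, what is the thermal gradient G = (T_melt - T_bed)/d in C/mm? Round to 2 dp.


G = (1409-103)/0.87 = 1501.15 C/mm


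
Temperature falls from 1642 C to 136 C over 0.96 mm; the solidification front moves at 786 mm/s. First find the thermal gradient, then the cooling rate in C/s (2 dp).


G = (1642-136)/0.96 = 1568.75 C/mm
CR = 1568.75 * 786 = 1233037.5 C/s


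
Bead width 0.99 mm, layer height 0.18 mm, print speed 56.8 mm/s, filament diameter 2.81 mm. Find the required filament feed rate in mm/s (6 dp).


Q = 0.99 * 0.18 * 56.8 = 10.12176 mm^3/s
A_fil = pi*(2.81/2)^2 = 6.20158244 mm^2
v_feed = 10.12176 / 6.20158244 = 1.632125 mm/s


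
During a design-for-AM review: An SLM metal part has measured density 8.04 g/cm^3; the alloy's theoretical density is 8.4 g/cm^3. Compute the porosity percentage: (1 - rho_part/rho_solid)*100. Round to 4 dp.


Porosity = (1-8.04/8.4)*100 = 4.2857 %


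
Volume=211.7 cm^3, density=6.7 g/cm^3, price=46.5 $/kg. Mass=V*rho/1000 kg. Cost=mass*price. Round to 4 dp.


Mass = 211.7*6.7/1000 = 1.41839 kg
Cost = 1.41839 * 46.5 = 65.9551 $


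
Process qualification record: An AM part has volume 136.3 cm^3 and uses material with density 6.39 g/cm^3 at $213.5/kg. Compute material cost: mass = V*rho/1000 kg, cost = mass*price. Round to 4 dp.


Mass = 136.3*6.39/1000 = 0.870957 kg
Cost = 0.870957 * 213.5 = 185.9493 $


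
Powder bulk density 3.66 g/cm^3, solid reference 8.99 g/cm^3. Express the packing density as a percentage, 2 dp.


Packing = (3.66/8.99)*100 = 40.71 %


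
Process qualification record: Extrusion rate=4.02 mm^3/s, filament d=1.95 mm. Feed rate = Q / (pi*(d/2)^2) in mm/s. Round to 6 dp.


A = pi*(1.95/2)^2 = 2.986477
v = 4.02 / 2.986477 = 1.346068 mm/s


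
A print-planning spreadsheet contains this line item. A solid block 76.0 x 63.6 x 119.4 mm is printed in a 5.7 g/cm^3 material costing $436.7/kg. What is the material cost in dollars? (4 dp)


V = 76.0 * 63.6 * 119.4 = 577131.84 mm^3 = 577.13184 cm^3
Mass = 577.13184 * 5.7 / 1000 = 3.28965149 kg
Cost = 3.28965149 * 436.7 = 1436.5908 $


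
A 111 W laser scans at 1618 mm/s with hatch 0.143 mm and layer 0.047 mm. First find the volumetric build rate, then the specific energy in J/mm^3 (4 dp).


Build rate = 1618 * 0.143 * 0.047 = 10.874578 mm^3/s
SE = 111 / 10.874578 = 10.2073 J/mm^3


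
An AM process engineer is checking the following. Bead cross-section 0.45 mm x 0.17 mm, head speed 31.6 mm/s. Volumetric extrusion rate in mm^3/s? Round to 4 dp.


Rate = 0.45 * 0.17 * 31.6 = 2.4174 mm^3/s


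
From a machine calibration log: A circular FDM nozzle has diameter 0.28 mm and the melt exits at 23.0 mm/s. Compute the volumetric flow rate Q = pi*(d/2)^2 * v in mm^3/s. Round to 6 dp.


A = pi*(0.28/2)^2 = 0.06157522 mm^2
Q = 0.06157522 * 23.0 = 1.41623 mm^3/s


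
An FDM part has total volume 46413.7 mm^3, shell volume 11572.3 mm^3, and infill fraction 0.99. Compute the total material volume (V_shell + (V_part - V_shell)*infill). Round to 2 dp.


V_infill = (46413.7 - 11572.3) * 0.99 = 34492.99
V_total = 11572.3 + 34492.99 = 46065.29 mm^3


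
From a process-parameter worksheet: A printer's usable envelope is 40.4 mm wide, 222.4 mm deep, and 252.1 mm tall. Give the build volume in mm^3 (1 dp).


V = 40.4 * 222.4 * 252.1 = 2265108.4 mm^3


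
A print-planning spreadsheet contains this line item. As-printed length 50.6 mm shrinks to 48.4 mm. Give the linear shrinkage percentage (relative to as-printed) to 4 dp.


Shrinkage = ((50.6-48.4)/50.6)*100 = 4.3478 %


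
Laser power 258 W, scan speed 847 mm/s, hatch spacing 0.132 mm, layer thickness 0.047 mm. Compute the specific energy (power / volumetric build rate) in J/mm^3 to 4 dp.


Build rate = 847 * 0.132 * 0.047 = 5.254788 mm^3/s
SE = 258 / 5.254788 = 49.0981 J/mm^3


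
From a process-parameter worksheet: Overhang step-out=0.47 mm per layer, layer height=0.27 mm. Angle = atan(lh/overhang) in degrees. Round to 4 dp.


angle = atan(0.27/0.47) = 29.876 degrees


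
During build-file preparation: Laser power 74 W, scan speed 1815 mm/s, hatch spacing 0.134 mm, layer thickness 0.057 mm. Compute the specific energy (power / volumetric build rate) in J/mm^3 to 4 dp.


Build rate = 1815 * 0.134 * 0.057 = 13.86297 mm^3/s
SE = 74 / 13.86297 = 5.338 J/mm^3


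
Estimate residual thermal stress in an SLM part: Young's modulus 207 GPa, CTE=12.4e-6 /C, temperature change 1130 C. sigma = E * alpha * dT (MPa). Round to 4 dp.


sigma = 207*1000 * 12.4e-6 * 1130 = 2900.484 MPa


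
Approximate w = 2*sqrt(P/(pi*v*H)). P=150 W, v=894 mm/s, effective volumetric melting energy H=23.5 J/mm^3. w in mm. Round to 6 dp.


w = 2*sqrt(150/(pi*894*23.5)) = 0.095345 mm


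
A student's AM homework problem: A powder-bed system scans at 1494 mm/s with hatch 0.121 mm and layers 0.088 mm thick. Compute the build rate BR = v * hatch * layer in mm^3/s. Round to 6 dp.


Rate = 1494 * 0.121 * 0.088 = 15.908112 mm^3/s


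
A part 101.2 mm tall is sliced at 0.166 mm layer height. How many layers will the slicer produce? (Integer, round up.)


Layers = ceil(101.2/0.166) = 610


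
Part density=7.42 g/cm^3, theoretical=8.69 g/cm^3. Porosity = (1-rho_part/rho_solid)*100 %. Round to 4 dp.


Porosity = (1-7.42/8.69)*100 = 14.6145 %


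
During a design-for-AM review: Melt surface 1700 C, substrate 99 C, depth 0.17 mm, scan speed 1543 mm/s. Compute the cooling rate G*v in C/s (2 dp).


G = (1700-99)/0.17 = 9417.64705882 C/mm
CR = 9417.64705882 * 1543 = 14531429.41 C/s


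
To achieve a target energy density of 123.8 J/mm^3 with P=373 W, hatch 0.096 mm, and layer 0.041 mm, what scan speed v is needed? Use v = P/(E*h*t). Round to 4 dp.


v = 373 / (123.8*0.096*0.041) = 765.4787 mm/s


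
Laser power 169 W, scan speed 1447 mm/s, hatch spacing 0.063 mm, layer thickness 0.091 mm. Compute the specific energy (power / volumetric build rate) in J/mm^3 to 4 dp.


Build rate = 1447 * 0.063 * 0.091 = 8.295651 mm^3/s
SE = 169 / 8.295651 = 20.3721 J/mm^3


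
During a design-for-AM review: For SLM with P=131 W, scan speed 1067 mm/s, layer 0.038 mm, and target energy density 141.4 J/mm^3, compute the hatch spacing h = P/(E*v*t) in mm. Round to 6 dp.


h = 131 / (141.4*1067*0.038) = 0.022849 mm


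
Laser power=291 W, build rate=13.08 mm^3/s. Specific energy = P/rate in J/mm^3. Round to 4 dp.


SE = 291 / 13.08 = 22.2477 J/mm^3


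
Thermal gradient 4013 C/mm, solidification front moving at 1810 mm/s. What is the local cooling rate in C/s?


CR = 4013 * 1810 = 7263530 C/s


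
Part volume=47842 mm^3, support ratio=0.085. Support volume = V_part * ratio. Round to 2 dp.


V_support = 47842 * 0.085 = 4066.57 mm^3


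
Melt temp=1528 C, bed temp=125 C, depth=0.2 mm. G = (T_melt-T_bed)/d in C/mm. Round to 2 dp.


G = (1528-125)/0.2 = 7015.0 C/mm


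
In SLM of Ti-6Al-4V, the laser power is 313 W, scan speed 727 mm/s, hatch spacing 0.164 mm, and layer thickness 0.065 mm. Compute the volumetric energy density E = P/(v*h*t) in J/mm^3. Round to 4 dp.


E = 313 / (727*0.164*0.065) = 40.388 J/mm^3


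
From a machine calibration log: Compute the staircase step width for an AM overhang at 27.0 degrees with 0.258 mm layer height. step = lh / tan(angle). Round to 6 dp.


step = 0.258 / tan(27.0) = 0.506354 mm


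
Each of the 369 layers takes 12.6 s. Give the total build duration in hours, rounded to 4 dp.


t = 369 * 12.6 / 3600 = 1.2915 hrs


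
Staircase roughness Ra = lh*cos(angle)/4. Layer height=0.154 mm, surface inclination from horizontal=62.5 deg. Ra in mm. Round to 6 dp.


Ra = 0.154 * cos(62.5) / 4 = 0.017777 mm


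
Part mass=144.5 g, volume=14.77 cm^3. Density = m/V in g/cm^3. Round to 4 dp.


rho = 144.5 / 14.77 = 9.7833 g/cm^3


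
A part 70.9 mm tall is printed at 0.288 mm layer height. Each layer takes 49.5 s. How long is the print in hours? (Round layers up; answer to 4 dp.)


Layers = ceil(70.9/0.288) = 247
t = 247 * 49.5 / 3600 = 3.3963 hrs


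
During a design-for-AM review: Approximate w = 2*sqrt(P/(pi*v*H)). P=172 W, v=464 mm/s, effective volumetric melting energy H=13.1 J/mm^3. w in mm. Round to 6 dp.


w = 2*sqrt(172/(pi*464*13.1)) = 0.189812 mm


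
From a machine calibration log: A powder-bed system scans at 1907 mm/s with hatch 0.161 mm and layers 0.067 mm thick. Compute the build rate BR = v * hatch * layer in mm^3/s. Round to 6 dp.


Rate = 1907 * 0.161 * 0.067 = 20.570809 mm^3/s


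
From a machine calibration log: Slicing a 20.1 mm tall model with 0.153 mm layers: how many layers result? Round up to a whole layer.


Layers = ceil(20.1/0.153) = 132


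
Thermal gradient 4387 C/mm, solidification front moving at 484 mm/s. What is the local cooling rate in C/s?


CR = 4387 * 484 = 2123308 C/s


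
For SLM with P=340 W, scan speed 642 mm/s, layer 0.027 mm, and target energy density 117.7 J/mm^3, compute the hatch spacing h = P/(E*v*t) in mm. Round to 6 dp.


h = 340 / (117.7*642*0.027) = 0.166649 mm


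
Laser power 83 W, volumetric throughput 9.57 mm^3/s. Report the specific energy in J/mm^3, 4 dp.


SE = 83 / 9.57 = 8.6729 J/mm^3
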